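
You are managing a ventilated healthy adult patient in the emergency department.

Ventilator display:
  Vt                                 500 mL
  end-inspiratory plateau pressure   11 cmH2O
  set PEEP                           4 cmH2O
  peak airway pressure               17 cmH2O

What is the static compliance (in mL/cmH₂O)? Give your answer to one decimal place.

71.4

Cstat = Vt / (Pplat − PEEP) = 500 / (11 − 4) = 500 / 7.0 = 71.429 mL/cmH2O.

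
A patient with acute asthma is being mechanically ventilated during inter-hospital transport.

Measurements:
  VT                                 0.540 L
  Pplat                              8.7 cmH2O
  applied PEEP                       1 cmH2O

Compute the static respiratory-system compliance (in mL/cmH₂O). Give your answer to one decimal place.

Cstat = Vt / (Pplat − PEEP) = 540 / (8.7 − 1) = 540 / 7.7 = 70.13 mL/cmH2O.

70.1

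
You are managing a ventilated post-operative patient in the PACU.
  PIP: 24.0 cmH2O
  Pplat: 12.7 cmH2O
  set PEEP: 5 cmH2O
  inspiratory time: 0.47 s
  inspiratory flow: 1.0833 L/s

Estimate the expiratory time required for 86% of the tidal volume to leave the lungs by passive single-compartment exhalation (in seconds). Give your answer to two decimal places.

1.36

Vt = flow × Ti = 1.0833 L/s × 0.47 s × 1000 mL/L = 509.15 mL.
R = (PIP − Pplat)/V̇ = (24.0 − 12.7) / 1.0833 = 11.3/1.0833 = 10.431 cmH2O·s/L.
C = Vt/(Pplat − PEEP) = 509.15 / (12.7 − 5) = 509.15/7.7 = 66.123 mL/cmH2O.
τ = R × C = 10.431 × 0.06612 L/cmH2O = 0.6897 s.
t = −τ·ln(1 − 0.86) = −0.6897·ln(0.14) = 1.356 s.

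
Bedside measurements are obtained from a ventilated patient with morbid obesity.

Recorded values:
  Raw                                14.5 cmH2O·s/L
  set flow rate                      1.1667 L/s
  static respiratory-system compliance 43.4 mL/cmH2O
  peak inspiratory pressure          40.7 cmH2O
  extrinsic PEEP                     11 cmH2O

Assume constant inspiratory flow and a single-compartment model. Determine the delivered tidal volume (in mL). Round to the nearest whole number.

Equation of motion (constant flow): PIP = Vt/C + R·V̇ + PEEP.
Vt/C = PIP − R·V̇ − PEEP = 40.7 − 16.917 − 11 = 12.783 cmH2O.
Vt = C × 12.783 = 43.4 × 12.783 = 554.78 mL.

555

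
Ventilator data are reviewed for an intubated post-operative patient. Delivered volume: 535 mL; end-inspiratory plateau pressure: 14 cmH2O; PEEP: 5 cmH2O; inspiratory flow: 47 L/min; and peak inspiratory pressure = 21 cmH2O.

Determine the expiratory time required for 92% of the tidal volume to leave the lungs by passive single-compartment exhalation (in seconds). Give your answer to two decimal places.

Flow: 47 L/min ÷ 60 = 0.7833 L/s.
R = (PIP − Pplat)/V̇ = (21 − 14) / 0.7833 = 7.0/0.7833 = 8.937 cmH2O·s/L.
C = Vt/(Pplat − PEEP) = 535.0 / (14 − 5) = 535.0/9.0 = 59.444 mL/cmH2O.
τ = R × C = 8.937 × 0.05944 L/cmH2O = 0.5312 s.
t = −τ·ln(1 − 0.92) = −0.5312·ln(0.08) = 1.342 s.

1.34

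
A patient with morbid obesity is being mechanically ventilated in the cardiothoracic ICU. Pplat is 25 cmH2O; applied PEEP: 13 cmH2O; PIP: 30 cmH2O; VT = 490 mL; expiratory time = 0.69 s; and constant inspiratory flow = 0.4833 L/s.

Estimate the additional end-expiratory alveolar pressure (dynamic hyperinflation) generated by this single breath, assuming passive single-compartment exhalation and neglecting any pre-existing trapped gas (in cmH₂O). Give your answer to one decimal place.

2.3

R = (PIP − Pplat)/V̇ = (30 − 25) / 0.4833 = 5.0/0.4833 = 10.346 cmH2O·s/L.
C = Vt/(Pplat − PEEP) = 490.0 / (25 − 13) = 490.0/12.0 = 40.833 mL/cmH2O.
τ = R × C = 10.346 × 0.04083 L/cmH2O = 0.4224 s.
Fraction remaining = e^(−Te/τ) = e^(−0.69/0.4224) = 0.1952; trapped volume = 490.0 × 0.1952 = 95.648 mL.
Additional alveolar pressure from trapping ≈ V_trapped / C = 95.648 / 40.833 = 2.342 cmH2O.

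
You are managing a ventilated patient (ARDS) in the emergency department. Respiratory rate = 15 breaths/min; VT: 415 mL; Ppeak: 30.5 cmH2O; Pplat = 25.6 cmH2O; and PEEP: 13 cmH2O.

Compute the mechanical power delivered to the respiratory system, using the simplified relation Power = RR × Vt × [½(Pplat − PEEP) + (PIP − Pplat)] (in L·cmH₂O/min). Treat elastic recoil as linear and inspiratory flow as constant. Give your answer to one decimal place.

69.7

Per-breath work = Vt × [½(Pplat−PEEP) + (PIP−Pplat)] = 0.415 × [0.5×12.6 + 4.9] = 0.415 × 11.2 = 4.648 L·cmH2O.
Power = 15 × 4.648 = 69.72 L·cmH2O/min.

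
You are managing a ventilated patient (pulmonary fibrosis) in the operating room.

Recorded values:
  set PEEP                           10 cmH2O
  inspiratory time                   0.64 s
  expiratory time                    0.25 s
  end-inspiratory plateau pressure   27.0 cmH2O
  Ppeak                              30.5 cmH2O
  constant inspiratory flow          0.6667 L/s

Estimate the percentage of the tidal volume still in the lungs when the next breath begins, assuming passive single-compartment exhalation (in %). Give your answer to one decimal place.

15.0

Vt = flow × Ti = 0.6667 L/s × 0.64 s × 1000 mL/L = 426.69 mL.
R = (PIP − Pplat)/V̇ = (30.5 − 27.0) / 0.6667 = 3.5/0.6667 = 5.25 cmH2O·s/L.
C = Vt/(Pplat − PEEP) = 426.69 / (27.0 − 10) = 426.69/17.0 = 25.099 mL/cmH2O.
τ = R × C = 5.25 × 0.0251 L/cmH2O = 0.1318 s.
Fraction remaining at end-expiration = e^(−Te/τ) = e^(−0.25/0.1318) = 0.15 → 15.0%.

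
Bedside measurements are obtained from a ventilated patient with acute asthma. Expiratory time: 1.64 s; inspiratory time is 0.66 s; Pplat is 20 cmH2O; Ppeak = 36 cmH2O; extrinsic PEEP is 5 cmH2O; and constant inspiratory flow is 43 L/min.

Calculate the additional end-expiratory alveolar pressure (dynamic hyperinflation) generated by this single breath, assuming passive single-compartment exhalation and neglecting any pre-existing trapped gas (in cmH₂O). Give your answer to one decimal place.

Flow: 43 L/min ÷ 60 = 0.7167 L/s.
Vt = flow × Ti = 0.7167 L/s × 0.66 s × 1000 mL/L = 473.02 mL.
R = (PIP − Pplat)/V̇ = (36 − 20) / 0.7167 = 16.0/0.7167 = 22.325 cmH2O·s/L.
C = Vt/(Pplat − PEEP) = 473.02 / (20 − 5) = 473.02/15.0 = 31.535 mL/cmH2O.
τ = R × C = 22.325 × 0.03154 L/cmH2O = 0.7041 s.
Fraction remaining = e^(−Te/τ) = e^(−1.64/0.7041) = 0.09737; trapped volume = 473.02 × 0.09737 = 46.058 mL.
Additional alveolar pressure from trapping ≈ V_trapped / C = 46.058 / 31.535 = 1.461 cmH2O.

1.5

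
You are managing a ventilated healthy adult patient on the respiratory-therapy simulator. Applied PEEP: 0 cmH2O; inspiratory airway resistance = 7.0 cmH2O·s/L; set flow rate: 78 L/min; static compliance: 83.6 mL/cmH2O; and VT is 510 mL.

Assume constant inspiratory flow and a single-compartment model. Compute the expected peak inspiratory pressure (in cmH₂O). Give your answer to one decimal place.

Flow: 78 L/min ÷ 60 = 1.3 L/s.
Equation of motion (constant flow): PIP = Vt/C + R·V̇ + PEEP.
PIP = 510/83.6 + 7.0×1.3 + 0 = 6.1 + 9.1 + 0 = 15.2 cmH2O.

15.2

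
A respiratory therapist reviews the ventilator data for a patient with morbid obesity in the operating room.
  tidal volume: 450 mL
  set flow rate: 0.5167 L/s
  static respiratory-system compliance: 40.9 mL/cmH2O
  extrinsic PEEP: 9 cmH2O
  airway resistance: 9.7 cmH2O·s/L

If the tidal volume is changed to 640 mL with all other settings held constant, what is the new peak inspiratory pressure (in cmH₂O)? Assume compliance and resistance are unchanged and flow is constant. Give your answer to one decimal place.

29.7

PIP = Vt/C + R·V̇ + PEEP (constant-flow equation of motion).
Only the elastic term changes: ΔPIP = ΔVt / C = (640 − 450) / 40.9 = 4.645 cmH2O.
Original PIP = 450/40.9 + 9.7×0.5167 + 9 = 25.014 cmH2O; new PIP = 25.014 + (4.645) = 29.659 cmH2O.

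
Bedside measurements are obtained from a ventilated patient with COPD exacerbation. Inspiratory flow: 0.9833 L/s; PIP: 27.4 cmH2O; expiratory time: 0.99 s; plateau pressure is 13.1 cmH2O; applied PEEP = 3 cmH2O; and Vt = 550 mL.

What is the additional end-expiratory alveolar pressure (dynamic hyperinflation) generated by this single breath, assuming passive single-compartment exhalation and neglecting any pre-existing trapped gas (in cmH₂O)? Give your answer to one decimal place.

2.9

R = (PIP − Pplat)/V̇ = (27.4 − 13.1) / 0.9833 = 14.3/0.9833 = 14.543 cmH2O·s/L.
C = Vt/(Pplat − PEEP) = 550.0 / (13.1 − 3) = 550.0/10.1 = 54.455 mL/cmH2O.
τ = R × C = 14.543 × 0.05446 L/cmH2O = 0.792 s.
Fraction remaining = e^(−Te/τ) = e^(−0.99/0.792) = 0.2865; trapped volume = 550.0 × 0.2865 = 157.58 mL.
Additional alveolar pressure from trapping ≈ V_trapped / C = 157.58 / 54.455 = 2.894 cmH2O.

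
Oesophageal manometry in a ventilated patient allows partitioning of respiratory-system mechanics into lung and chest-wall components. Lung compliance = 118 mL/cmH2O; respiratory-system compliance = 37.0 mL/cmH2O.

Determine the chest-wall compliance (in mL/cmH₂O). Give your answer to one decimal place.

1/Ccw = 1/Crs − 1/CL.
1/Ccw = 1/37.0 − 1/118 = 0.01855.
Ccw = 53.908 mL/cmH2O.

53.9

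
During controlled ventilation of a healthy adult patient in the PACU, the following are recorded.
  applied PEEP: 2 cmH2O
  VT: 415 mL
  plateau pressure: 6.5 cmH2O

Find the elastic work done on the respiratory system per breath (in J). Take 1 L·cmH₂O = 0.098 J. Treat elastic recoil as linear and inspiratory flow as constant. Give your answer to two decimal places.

0.09

Elastic work ≈ ½ × (Pplat − PEEP) × Vt = 0.5 × (6.5 − 2) × 0.415 L = 0.5 × 4.5 × 0.415 = 0.9338 L·cmH2O.
× 0.098 J/(L·cmH2O) → 0.09151 J.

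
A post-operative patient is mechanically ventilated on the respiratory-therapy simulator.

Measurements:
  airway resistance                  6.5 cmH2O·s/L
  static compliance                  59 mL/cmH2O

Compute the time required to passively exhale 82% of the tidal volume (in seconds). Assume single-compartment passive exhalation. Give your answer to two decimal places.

τ = R × C = 6.5 × 59 mL/cmH2O = 6.5 × 0.059 L/cmH2O = 0.3835 s.
Exhaled fraction f = 1 − e^(−t/τ) → t = −τ·ln(1 − f) = −0.3835·ln(0.18) = 0.6576 s.

0.66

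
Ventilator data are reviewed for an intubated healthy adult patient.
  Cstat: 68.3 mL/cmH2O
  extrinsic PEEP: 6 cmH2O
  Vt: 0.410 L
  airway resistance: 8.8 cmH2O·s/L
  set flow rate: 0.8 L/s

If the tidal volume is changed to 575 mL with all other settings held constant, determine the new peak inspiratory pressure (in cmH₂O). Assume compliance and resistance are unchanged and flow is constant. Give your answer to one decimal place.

PIP = Vt/C + R·V̇ + PEEP (constant-flow equation of motion).
Only the elastic term changes: ΔPIP = ΔVt / C = (575 − 410) / 68.3 = 2.416 cmH2O.
Original PIP = 410/68.3 + 8.8×0.8 + 6 = 19.043 cmH2O; new PIP = 19.043 + (2.416) = 21.459 cmH2O.

21.5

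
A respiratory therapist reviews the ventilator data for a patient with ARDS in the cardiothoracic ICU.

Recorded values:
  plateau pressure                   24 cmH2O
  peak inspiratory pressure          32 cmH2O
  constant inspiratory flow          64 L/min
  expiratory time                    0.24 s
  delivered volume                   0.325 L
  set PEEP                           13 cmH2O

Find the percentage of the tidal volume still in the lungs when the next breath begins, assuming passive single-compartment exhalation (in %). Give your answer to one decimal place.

33.9

Flow: 64 L/min ÷ 60 = 1.0667 L/s.
R = (PIP − Pplat)/V̇ = (32 − 24) / 1.0667 = 8.0/1.0667 = 7.5 cmH2O·s/L.
C = Vt/(Pplat − PEEP) = 325.0 / (24 − 13) = 325.0/11.0 = 29.545 mL/cmH2O.
τ = R × C = 7.5 × 0.02955 L/cmH2O = 0.2216 s.
Fraction remaining at end-expiration = e^(−Te/τ) = e^(−0.24/0.2216) = 0.3386 → 33.86%.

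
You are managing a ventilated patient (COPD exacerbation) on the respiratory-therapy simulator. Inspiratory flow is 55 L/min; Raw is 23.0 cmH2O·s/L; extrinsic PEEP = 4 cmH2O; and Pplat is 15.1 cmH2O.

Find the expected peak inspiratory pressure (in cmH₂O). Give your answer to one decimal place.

36.2

Flow: 55 L/min ÷ 60 = 0.9167 L/s.
PIP = Pplat + Raw × flow = 15.1 + 23.0 × 0.9167 = 15.1 + 21.084 = 36.184 cmH2O.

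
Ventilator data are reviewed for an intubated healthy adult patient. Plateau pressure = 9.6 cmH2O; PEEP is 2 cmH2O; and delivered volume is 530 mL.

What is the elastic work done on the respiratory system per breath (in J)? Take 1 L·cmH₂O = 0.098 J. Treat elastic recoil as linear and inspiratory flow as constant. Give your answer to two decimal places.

0.20

Elastic work ≈ ½ × (Pplat − PEEP) × Vt = 0.5 × (9.6 − 2) × 0.530 L = 0.5 × 7.6 × 0.530 = 2.014 L·cmH2O.
× 0.098 J/(L·cmH2O) → 0.1974 J.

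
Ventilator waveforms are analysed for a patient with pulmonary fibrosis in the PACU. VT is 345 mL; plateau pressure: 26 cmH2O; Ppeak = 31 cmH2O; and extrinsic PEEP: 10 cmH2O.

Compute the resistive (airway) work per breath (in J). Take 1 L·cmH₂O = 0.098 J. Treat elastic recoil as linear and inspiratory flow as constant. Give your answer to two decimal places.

With constant inspiratory flow the resistive pressure is constant at PIP − Pplat = 31 − 26 = 5.0 cmH2O, so resistive work = 5.0 × 0.345 = 1.725 L·cmH2O.
× 0.098 J/(L·cmH2O) → 0.1691 J.

0.17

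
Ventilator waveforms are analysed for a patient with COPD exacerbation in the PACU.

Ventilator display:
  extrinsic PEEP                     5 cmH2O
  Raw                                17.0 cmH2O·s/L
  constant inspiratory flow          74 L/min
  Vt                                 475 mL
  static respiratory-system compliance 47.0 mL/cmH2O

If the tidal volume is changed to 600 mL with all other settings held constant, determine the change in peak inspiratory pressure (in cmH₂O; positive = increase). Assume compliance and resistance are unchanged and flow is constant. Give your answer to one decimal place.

PIP = Vt/C + R·V̇ + PEEP (constant-flow equation of motion).
Only the elastic term changes: ΔPIP = ΔVt / C = (600 − 475) / 47.0 = 2.66 cmH2O.

2.7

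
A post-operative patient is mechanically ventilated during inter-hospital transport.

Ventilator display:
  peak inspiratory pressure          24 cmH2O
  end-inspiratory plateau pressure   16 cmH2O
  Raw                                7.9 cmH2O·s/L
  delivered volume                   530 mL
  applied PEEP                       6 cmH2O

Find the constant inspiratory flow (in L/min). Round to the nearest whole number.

flow = (PIP − Pplat) / Raw = (24 − 16) / 7.9 = 1.013 L/s × 60 = 60.78 L/min.

61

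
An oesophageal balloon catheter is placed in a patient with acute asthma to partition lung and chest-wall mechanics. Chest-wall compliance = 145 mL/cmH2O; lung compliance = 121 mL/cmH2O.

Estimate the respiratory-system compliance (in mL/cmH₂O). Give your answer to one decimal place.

66.0

Lung and chest wall are elastances in series: 1/Crs = 1/CL + 1/Ccw.
1/Crs = 1/121 + 1/145 = 0.01516.
Crs = 65.963 mL/cmH2O.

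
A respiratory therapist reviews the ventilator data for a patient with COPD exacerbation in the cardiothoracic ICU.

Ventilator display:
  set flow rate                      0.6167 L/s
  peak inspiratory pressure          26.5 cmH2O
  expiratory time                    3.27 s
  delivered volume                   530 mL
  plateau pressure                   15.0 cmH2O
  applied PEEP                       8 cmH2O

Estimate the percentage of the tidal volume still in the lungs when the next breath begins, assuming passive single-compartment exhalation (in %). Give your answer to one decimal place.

9.9

R = (PIP − Pplat)/V̇ = (26.5 − 15.0) / 0.6167 = 11.5/0.6167 = 18.648 cmH2O·s/L.
C = Vt/(Pplat − PEEP) = 530.0 / (15.0 − 8) = 530.0/7.0 = 75.714 mL/cmH2O.
τ = R × C = 18.648 × 0.07571 L/cmH2O = 1.412 s.
Fraction remaining at end-expiration = e^(−Te/τ) = e^(−3.27/1.412) = 0.09868 → 9.868%.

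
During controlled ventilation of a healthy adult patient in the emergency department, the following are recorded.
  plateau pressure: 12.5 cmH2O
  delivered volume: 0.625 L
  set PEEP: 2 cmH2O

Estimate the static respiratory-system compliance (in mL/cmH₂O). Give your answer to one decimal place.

Cstat = Vt / (Pplat − PEEP) = 625 / (12.5 − 2) = 625 / 10.5 = 59.524 mL/cmH2O.

59.5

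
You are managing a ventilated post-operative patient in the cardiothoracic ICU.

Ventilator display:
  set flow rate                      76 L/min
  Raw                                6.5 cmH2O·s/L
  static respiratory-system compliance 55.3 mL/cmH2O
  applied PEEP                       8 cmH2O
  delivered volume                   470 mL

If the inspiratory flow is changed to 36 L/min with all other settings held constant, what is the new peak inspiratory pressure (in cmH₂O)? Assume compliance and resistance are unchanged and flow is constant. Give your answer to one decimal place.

Flow: 76 L/min ÷ 60 = 1.2667 L/s.
New flow: 36 L/min ÷ 60 = 0.6 L/s.
PIP = Vt/C + R·V̇ + PEEP (constant-flow equation of motion).
Only the resistive term changes: ΔPIP = R × ΔV̇ = 6.5 × (0.6 − 1.2667) = 6.5 × -0.6667 = -4.334 cmH2O.
Original PIP = 470/55.3 + 6.5×1.2667 + 8 = 24.733 cmH2O; new PIP = 24.733 + (-4.334) = 20.399 cmH2O.

20.4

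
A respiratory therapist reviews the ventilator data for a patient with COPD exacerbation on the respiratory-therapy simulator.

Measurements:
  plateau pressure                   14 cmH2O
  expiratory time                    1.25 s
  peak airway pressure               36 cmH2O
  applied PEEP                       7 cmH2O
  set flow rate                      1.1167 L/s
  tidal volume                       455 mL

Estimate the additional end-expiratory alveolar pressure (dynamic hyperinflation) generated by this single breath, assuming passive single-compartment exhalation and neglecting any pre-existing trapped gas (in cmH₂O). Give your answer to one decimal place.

R = (PIP − Pplat)/V̇ = (36 − 14) / 1.1167 = 22.0/1.1167 = 19.701 cmH2O·s/L.
C = Vt/(Pplat − PEEP) = 455.0 / (14 − 7) = 455.0/7.0 = 65.0 mL/cmH2O.
τ = R × C = 19.701 × 0.065 L/cmH2O = 1.281 s.
Fraction remaining = e^(−Te/τ) = e^(−1.25/1.281) = 0.3769; trapped volume = 455.0 × 0.3769 = 171.49 mL.
Additional alveolar pressure from trapping ≈ V_trapped / C = 171.49 / 65.0 = 2.638 cmH2O.

2.6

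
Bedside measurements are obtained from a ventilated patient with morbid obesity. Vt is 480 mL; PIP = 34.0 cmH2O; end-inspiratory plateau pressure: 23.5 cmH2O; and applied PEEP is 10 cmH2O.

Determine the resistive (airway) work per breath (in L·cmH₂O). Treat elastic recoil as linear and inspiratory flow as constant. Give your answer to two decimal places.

5.04

With constant inspiratory flow the resistive pressure is constant at PIP − Pplat = 34.0 − 23.5 = 10.5 cmH2O, so resistive work = 10.5 × 0.480 = 5.04 L·cmH2O.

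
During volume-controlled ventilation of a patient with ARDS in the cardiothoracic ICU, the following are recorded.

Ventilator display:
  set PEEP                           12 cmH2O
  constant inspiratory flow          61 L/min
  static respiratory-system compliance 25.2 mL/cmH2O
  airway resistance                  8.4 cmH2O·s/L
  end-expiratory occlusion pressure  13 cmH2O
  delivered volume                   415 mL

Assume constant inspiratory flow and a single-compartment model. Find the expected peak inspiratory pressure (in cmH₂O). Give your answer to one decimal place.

Flow: 61 L/min ÷ 60 = 1.0167 L/s.
Total PEEP = 13 cmH2O (set 12 + intrinsic 1); this is the baseline alveolar pressure.
Equation of motion (constant flow): PIP = Vt/C + R·V̇ + PEEP.
PIP = 415/25.2 + 8.4×1.0167 + 13 = 16.468 + 8.54 + 13 = 38.008 cmH2O.

38.0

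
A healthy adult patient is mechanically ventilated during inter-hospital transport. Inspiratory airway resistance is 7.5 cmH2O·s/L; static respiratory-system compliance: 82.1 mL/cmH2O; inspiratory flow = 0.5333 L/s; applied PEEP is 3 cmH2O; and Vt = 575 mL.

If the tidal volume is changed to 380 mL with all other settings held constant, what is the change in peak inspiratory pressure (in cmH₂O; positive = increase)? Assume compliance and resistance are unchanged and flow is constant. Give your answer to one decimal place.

PIP = Vt/C + R·V̇ + PEEP (constant-flow equation of motion).
Only the elastic term changes: ΔPIP = ΔVt / C = (380 − 575) / 82.1 = -2.375 cmH2O.

-2.4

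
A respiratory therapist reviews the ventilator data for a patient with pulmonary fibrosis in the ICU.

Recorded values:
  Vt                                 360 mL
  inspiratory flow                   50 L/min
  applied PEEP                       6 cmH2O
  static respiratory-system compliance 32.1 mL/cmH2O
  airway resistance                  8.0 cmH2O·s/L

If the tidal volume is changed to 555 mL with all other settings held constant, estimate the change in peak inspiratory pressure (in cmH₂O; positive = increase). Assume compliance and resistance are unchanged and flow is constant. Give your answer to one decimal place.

PIP = Vt/C + R·V̇ + PEEP (constant-flow equation of motion).
Only the elastic term changes: ΔPIP = ΔVt / C = (555 − 360) / 32.1 = 6.075 cmH2O.

6.1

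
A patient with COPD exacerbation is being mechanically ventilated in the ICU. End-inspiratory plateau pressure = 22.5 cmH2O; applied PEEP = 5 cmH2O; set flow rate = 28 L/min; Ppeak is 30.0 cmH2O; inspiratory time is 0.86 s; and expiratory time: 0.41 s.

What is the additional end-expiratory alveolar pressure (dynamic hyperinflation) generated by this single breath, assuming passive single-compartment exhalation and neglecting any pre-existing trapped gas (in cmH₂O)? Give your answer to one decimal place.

5.8

Flow: 28 L/min ÷ 60 = 0.4667 L/s.
Vt = flow × Ti = 0.4667 L/s × 0.86 s × 1000 mL/L = 401.36 mL.
R = (PIP − Pplat)/V̇ = (30.0 − 22.5) / 0.4667 = 7.5/0.4667 = 16.07 cmH2O·s/L.
C = Vt/(Pplat − PEEP) = 401.36 / (22.5 − 5) = 401.36/17.5 = 22.935 mL/cmH2O.
τ = R × C = 16.07 × 0.02294 L/cmH2O = 0.3686 s.
Fraction remaining = e^(−Te/τ) = e^(−0.41/0.3686) = 0.3288; trapped volume = 401.36 × 0.3288 = 131.97 mL.
Additional alveolar pressure from trapping ≈ V_trapped / C = 131.97 / 22.935 = 5.754 cmH2O.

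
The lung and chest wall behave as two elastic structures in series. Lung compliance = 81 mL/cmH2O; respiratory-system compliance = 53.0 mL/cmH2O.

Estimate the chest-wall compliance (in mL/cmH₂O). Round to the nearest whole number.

1/Ccw = 1/Crs − 1/CL.
1/Ccw = 1/53.0 − 1/81 = 0.006522.
Ccw = 153.33 mL/cmH2O.

153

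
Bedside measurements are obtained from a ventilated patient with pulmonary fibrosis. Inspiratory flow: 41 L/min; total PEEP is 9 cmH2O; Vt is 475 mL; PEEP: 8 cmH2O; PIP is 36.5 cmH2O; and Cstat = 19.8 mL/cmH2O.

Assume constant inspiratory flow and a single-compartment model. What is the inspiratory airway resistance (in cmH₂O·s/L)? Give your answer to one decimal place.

5.1

Flow: 41 L/min ÷ 60 = 0.6833 L/s.
Total PEEP = 9 cmH2O (set 8 + intrinsic 1); this is the baseline alveolar pressure.
Equation of motion (constant flow): PIP = Vt/C + R·V̇ + PEEP.
R·V̇ = PIP − Vt/C − PEEP = 36.5 − 475/19.8 − 9 = 36.5 − 23.99 − 9 = 3.51 cmH2O.
R = 3.51 / 0.6833 = 5.137 cmH2O·s/L.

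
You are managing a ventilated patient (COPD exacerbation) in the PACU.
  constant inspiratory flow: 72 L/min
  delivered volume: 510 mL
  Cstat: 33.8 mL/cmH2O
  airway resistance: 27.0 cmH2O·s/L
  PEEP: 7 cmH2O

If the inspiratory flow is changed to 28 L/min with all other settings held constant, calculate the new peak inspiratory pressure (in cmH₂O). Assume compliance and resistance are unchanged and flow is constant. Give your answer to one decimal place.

Flow: 72 L/min ÷ 60 = 1.2 L/s.
New flow: 28 L/min ÷ 60 = 0.4667 L/s.
PIP = Vt/C + R·V̇ + PEEP (constant-flow equation of motion).
Only the resistive term changes: ΔPIP = R × ΔV̇ = 27.0 × (0.4667 − 1.2) = 27.0 × -0.7333 = -19.799 cmH2O.
Original PIP = 510/33.8 + 27.0×1.2 + 7 = 54.489 cmH2O; new PIP = 54.489 + (-19.799) = 34.69 cmH2O.

34.7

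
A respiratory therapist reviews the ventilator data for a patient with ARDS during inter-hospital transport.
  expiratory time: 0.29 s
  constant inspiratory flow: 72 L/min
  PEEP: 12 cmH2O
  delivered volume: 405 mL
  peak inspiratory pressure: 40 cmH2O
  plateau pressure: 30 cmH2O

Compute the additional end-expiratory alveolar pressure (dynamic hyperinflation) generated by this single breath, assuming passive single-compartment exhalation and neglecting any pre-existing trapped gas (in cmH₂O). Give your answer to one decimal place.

Flow: 72 L/min ÷ 60 = 1.2 L/s.
R = (PIP − Pplat)/V̇ = (40 − 30) / 1.2 = 10.0/1.2 = 8.333 cmH2O·s/L.
C = Vt/(Pplat − PEEP) = 405.0 / (30 − 12) = 405.0/18.0 = 22.5 mL/cmH2O.
τ = R × C = 8.333 × 0.0225 L/cmH2O = 0.1875 s.
Fraction remaining = e^(−Te/τ) = e^(−0.29/0.1875) = 0.213; trapped volume = 405.0 × 0.213 = 86.265 mL.
Additional alveolar pressure from trapping ≈ V_trapped / C = 86.265 / 22.5 = 3.834 cmH2O.

3.8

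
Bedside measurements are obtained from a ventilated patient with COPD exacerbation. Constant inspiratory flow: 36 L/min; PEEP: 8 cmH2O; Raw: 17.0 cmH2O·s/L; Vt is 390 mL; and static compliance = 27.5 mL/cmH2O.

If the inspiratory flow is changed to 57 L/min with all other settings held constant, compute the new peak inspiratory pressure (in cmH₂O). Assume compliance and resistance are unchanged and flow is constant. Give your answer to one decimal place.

38.3

Flow: 36 L/min ÷ 60 = 0.6 L/s.
New flow: 57 L/min ÷ 60 = 0.95 L/s.
PIP = Vt/C + R·V̇ + PEEP (constant-flow equation of motion).
Only the resistive term changes: ΔPIP = R × ΔV̇ = 17.0 × (0.95 − 0.6) = 17.0 × 0.35 = 5.95 cmH2O.
Original PIP = 390/27.5 + 17.0×0.6 + 8 = 32.382 cmH2O; new PIP = 32.382 + (5.95) = 38.332 cmH2O.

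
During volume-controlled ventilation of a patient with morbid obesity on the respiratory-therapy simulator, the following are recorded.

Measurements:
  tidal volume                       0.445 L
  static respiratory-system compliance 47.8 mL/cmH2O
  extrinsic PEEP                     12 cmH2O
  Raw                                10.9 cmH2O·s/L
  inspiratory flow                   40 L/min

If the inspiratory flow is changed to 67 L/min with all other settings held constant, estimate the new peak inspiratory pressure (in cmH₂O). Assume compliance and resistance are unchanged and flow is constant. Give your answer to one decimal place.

33.5

Flow: 40 L/min ÷ 60 = 0.6667 L/s.
New flow: 67 L/min ÷ 60 = 1.1167 L/s.
PIP = Vt/C + R·V̇ + PEEP (constant-flow equation of motion).
Only the resistive term changes: ΔPIP = R × ΔV̇ = 10.9 × (1.1167 − 0.6667) = 10.9 × 0.45 = 4.905 cmH2O.
Original PIP = 445/47.8 + 10.9×0.6667 + 12 = 28.577 cmH2O; new PIP = 28.577 + (4.905) = 33.482 cmH2O.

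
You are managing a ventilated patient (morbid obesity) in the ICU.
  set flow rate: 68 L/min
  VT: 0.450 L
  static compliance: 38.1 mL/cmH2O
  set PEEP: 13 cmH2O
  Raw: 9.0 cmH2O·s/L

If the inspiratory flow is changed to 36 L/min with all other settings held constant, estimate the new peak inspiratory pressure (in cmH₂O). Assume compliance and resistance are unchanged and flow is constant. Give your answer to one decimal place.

Flow: 68 L/min ÷ 60 = 1.1333 L/s.
New flow: 36 L/min ÷ 60 = 0.6 L/s.
PIP = Vt/C + R·V̇ + PEEP (constant-flow equation of motion).
Only the resistive term changes: ΔPIP = R × ΔV̇ = 9.0 × (0.6 − 1.1333) = 9.0 × -0.5333 = -4.8 cmH2O.
Original PIP = 450/38.1 + 9.0×1.1333 + 13 = 35.011 cmH2O; new PIP = 35.011 + (-4.8) = 30.211 cmH2O.

30.2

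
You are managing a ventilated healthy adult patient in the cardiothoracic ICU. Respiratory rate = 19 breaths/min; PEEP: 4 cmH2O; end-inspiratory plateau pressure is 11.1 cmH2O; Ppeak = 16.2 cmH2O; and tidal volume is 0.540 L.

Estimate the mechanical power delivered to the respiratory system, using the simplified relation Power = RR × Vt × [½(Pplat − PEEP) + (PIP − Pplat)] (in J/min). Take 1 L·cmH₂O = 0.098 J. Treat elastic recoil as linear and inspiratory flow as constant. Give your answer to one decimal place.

Per-breath work = Vt × [½(Pplat−PEEP) + (PIP−Pplat)] = 0.540 × [0.5×7.1 + 5.1] = 0.540 × 8.65 = 4.671 L·cmH2O.
Power = 19 × 4.671 = 88.749 L·cmH2O/min.
× 0.098 J/(L·cmH2O) → 8.697 J/min.

8.7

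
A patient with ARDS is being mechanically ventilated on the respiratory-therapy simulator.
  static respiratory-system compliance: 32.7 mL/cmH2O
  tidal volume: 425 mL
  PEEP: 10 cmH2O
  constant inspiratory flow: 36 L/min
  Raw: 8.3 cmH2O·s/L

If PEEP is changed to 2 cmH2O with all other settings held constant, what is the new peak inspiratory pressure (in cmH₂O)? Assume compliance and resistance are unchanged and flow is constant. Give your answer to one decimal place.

20.0

Flow: 36 L/min ÷ 60 = 0.6 L/s.
PIP = Vt/C + R·V̇ + PEEP (constant-flow equation of motion).
Only the baseline term changes: ΔPIP = ΔPEEP = 2 − 10 = -8.0 cmH2O.
Original PIP = 425/32.7 + 8.3×0.6 + 10 = 27.977 cmH2O; new PIP = 27.977 + (-8.0) = 19.977 cmH2O.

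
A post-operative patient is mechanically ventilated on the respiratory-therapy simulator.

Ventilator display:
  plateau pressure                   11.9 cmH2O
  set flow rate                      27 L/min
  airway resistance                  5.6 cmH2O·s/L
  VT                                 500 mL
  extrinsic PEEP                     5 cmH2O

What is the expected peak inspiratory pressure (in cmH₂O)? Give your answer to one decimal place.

14.4

Flow: 27 L/min ÷ 60 = 0.45 L/s.
PIP = Pplat + Raw × flow = 11.9 + 5.6 × 0.45 = 11.9 + 2.52 = 14.42 cmH2O.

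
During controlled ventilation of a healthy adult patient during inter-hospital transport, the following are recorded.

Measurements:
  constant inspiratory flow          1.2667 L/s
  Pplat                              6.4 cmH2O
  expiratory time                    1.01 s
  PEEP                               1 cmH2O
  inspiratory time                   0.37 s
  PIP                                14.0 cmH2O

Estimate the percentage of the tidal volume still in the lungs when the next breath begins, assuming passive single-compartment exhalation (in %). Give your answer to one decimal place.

14.4

Vt = flow × Ti = 1.2667 L/s × 0.37 s × 1000 mL/L = 468.68 mL.
R = (PIP − Pplat)/V̇ = (14.0 − 6.4) / 1.2667 = 7.6/1.2667 = 6.0 cmH2O·s/L.
C = Vt/(Pplat − PEEP) = 468.68 / (6.4 − 1) = 468.68/5.4 = 86.793 mL/cmH2O.
τ = R × C = 6.0 × 0.08679 L/cmH2O = 0.5207 s.
Fraction remaining at end-expiration = e^(−Te/τ) = e^(−1.01/0.5207) = 0.1437 → 14.37%.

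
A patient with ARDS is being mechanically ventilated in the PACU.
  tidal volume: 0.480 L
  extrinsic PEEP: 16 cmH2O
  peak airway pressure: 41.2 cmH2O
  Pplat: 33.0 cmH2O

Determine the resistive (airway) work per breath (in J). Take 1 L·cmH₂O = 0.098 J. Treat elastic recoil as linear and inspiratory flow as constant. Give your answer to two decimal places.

With constant inspiratory flow the resistive pressure is constant at PIP − Pplat = 41.2 − 33.0 = 8.2 cmH2O, so resistive work = 8.2 × 0.480 = 3.936 L·cmH2O.
× 0.098 J/(L·cmH2O) → 0.3857 J.

0.39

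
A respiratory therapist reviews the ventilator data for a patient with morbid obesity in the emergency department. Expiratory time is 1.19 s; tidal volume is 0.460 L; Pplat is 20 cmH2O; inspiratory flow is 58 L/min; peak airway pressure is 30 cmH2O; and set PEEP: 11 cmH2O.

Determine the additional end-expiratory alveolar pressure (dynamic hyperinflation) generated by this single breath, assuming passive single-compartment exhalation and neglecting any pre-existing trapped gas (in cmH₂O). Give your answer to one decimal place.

0.9

Flow: 58 L/min ÷ 60 = 0.9667 L/s.
R = (PIP − Pplat)/V̇ = (30 − 20) / 0.9667 = 10.0/0.9667 = 10.344 cmH2O·s/L.
C = Vt/(Pplat − PEEP) = 460.0 / (20 − 11) = 460.0/9.0 = 51.111 mL/cmH2O.
τ = R × C = 10.344 × 0.05111 L/cmH2O = 0.5287 s.
Fraction remaining = e^(−Te/τ) = e^(−1.19/0.5287) = 0.1053; trapped volume = 460.0 × 0.1053 = 48.438 mL.
Additional alveolar pressure from trapping ≈ V_trapped / C = 48.438 / 51.111 = 0.9477 cmH2O.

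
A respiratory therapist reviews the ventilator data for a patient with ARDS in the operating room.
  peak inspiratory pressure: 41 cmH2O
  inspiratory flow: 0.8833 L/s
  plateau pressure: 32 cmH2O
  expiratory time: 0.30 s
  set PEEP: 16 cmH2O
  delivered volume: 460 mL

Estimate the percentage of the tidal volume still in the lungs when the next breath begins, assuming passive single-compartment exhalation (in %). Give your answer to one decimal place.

R = (PIP − Pplat)/V̇ = (41 − 32) / 0.8833 = 9.0/0.8833 = 10.189 cmH2O·s/L.
C = Vt/(Pplat − PEEP) = 460.0 / (32 − 16) = 460.0/16.0 = 28.75 mL/cmH2O.
τ = R × C = 10.189 × 0.02875 L/cmH2O = 0.2929 s.
Fraction remaining at end-expiration = e^(−Te/τ) = e^(−0.30/0.2929) = 0.3591 → 35.91%.

35.9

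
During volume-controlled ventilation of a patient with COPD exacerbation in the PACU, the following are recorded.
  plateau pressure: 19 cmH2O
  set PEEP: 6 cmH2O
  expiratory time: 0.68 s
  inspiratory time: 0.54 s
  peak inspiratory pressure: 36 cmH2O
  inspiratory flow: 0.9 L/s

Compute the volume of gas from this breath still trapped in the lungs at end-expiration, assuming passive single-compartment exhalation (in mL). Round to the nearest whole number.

Vt = flow × Ti = 0.9 L/s × 0.54 s × 1000 mL/L = 486.0 mL.
R = (PIP − Pplat)/V̇ = (36 − 19) / 0.9 = 17.0/0.9 = 18.889 cmH2O·s/L.
C = Vt/(Pplat − PEEP) = 486.0 / (19 − 6) = 486.0/13.0 = 37.385 mL/cmH2O.
τ = R × C = 18.889 × 0.03739 L/cmH2O = 0.7063 s.
Fraction remaining = e^(−Te/τ) = e^(−0.68/0.7063) = 0.3818.
Trapped volume = 486.0 × 0.3818 = 185.55 mL.

186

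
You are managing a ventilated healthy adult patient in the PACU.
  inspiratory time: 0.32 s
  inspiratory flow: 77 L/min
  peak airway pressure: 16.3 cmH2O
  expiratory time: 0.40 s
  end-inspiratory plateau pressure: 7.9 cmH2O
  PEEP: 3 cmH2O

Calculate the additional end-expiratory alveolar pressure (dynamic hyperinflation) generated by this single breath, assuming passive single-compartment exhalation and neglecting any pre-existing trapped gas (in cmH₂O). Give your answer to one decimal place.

2.4

Flow: 77 L/min ÷ 60 = 1.2833 L/s.
Vt = flow × Ti = 1.2833 L/s × 0.32 s × 1000 mL/L = 410.66 mL.
R = (PIP − Pplat)/V̇ = (16.3 − 7.9) / 1.2833 = 8.4/1.2833 = 6.546 cmH2O·s/L.
C = Vt/(Pplat − PEEP) = 410.66 / (7.9 − 3) = 410.66/4.9 = 83.808 mL/cmH2O.
τ = R × C = 6.546 × 0.08381 L/cmH2O = 0.5486 s.
Fraction remaining = e^(−Te/τ) = e^(−0.40/0.5486) = 0.4823; trapped volume = 410.66 × 0.4823 = 198.06 mL.
Additional alveolar pressure from trapping ≈ V_trapped / C = 198.06 / 83.808 = 2.363 cmH2O.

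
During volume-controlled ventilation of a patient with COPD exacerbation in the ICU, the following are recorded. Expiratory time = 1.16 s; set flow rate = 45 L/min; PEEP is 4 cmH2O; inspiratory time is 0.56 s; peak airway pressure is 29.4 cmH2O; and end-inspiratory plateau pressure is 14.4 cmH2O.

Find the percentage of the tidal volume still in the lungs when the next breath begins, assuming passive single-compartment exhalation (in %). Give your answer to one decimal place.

Flow: 45 L/min ÷ 60 = 0.75 L/s.
Vt = flow × Ti = 0.75 L/s × 0.56 s × 1000 mL/L = 420.0 mL.
R = (PIP − Pplat)/V̇ = (29.4 − 14.4) / 0.75 = 15.0/0.75 = 20.0 cmH2O·s/L.
C = Vt/(Pplat − PEEP) = 420.0 / (14.4 − 4) = 420.0/10.4 = 40.385 mL/cmH2O.
τ = R × C = 20.0 × 0.04039 L/cmH2O = 0.8078 s.
Fraction remaining at end-expiration = e^(−Te/τ) = e^(−1.16/0.8078) = 0.2379 → 23.79%.

23.8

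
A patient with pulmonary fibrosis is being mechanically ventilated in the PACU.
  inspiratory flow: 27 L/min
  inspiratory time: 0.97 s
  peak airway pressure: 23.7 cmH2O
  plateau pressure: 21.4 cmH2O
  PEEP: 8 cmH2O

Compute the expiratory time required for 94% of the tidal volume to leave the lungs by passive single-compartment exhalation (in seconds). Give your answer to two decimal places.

Flow: 27 L/min ÷ 60 = 0.45 L/s.
Vt = flow × Ti = 0.45 L/s × 0.97 s × 1000 mL/L = 436.5 mL.
R = (PIP − Pplat)/V̇ = (23.7 − 21.4) / 0.45 = 2.3/0.45 = 5.111 cmH2O·s/L.
C = Vt/(Pplat − PEEP) = 436.5 / (21.4 − 8) = 436.5/13.4 = 32.575 mL/cmH2O.
τ = R × C = 5.111 × 0.03258 L/cmH2O = 0.1665 s.
t = −τ·ln(1 − 0.94) = −0.1665·ln(0.06) = 0.4684 s.

0.47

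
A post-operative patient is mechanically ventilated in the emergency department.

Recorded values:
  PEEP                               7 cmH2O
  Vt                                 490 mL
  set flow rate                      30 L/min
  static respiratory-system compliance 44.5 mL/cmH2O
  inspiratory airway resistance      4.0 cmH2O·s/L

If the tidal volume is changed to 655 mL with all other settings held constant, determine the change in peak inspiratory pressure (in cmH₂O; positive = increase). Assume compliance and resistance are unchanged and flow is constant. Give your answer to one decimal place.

PIP = Vt/C + R·V̇ + PEEP (constant-flow equation of motion).
Only the elastic term changes: ΔPIP = ΔVt / C = (655 − 490) / 44.5 = 3.708 cmH2O.

3.7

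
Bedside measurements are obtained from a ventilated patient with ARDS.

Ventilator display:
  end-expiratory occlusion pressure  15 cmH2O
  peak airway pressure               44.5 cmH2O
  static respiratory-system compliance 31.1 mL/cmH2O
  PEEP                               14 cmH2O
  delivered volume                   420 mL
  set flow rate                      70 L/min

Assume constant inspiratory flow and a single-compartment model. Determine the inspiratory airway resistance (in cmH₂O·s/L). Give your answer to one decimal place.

13.7

Flow: 70 L/min ÷ 60 = 1.1667 L/s.
Total PEEP = 15 cmH2O (set 14 + intrinsic 1); this is the baseline alveolar pressure.
Equation of motion (constant flow): PIP = Vt/C + R·V̇ + PEEP.
R·V̇ = PIP − Vt/C − PEEP = 44.5 − 420/31.1 − 15 = 44.5 − 13.505 − 15 = 15.995 cmH2O.
R = 15.995 / 1.1667 = 13.71 cmH2O·s/L.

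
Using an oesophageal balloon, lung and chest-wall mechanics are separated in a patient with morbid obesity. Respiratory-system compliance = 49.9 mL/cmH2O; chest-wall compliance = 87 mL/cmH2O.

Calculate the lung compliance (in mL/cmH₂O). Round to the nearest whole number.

117

1/CL = 1/Crs − 1/Ccw.
1/CL = 1/49.9 − 1/87 = 0.008546.
CL = 117.01 mL/cmH2O.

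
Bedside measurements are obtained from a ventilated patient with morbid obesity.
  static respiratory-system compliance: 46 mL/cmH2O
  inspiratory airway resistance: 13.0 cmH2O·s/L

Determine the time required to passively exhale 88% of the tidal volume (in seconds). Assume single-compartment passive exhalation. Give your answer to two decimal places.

1.27

τ = R × C = 13.0 × 46 mL/cmH2O = 13.0 × 0.046 L/cmH2O = 0.598 s.
Exhaled fraction f = 1 − e^(−t/τ) → t = −τ·ln(1 − f) = −0.598·ln(0.12) = 1.268 s.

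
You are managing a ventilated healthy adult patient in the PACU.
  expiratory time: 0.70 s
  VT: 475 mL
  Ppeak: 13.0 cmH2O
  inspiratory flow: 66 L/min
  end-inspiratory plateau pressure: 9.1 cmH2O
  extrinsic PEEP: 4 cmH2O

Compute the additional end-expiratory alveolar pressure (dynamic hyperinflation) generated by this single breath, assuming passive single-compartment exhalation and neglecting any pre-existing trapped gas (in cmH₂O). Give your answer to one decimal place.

0.6

Flow: 66 L/min ÷ 60 = 1.1 L/s.
R = (PIP − Pplat)/V̇ = (13.0 − 9.1) / 1.1 = 3.9/1.1 = 3.545 cmH2O·s/L.
C = Vt/(Pplat − PEEP) = 475.0 / (9.1 − 4) = 475.0/5.1 = 93.137 mL/cmH2O.
τ = R × C = 3.545 × 0.09314 L/cmH2O = 0.3302 s.
Fraction remaining = e^(−Te/τ) = e^(−0.70/0.3302) = 0.12; trapped volume = 475.0 × 0.12 = 57.0 mL.
Additional alveolar pressure from trapping ≈ V_trapped / C = 57.0 / 93.137 = 0.612 cmH2O.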